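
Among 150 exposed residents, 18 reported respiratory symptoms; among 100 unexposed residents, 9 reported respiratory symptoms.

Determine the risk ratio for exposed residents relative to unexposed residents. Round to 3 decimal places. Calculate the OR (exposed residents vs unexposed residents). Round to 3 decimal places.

risk, exposed residents = 18/150 = 0.1200
risk, unexposed residents = 9/100 = 0.0900
RR = 0.1200 / 0.0900 = 1.333
OR = (18 × 91) / (132 × 9) = 1638/1188 ≈ 1.379

RR = 1.333; OR = 1.379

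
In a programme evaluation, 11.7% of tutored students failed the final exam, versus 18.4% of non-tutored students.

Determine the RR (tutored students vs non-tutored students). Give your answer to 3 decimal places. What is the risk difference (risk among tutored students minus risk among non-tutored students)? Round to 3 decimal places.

RR = 0.1170 / 0.1840 = 0.636
risk difference = 0.1170 − 0.1840 = -0.067

RR = 0.636; RD = -0.067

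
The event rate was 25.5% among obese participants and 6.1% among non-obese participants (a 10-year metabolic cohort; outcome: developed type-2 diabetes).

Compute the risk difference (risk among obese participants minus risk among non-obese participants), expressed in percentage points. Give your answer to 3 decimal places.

RD ≈ 19.400

risk difference = 0.2550 − 0.0610 = 0.1940 → 19.400 percentage points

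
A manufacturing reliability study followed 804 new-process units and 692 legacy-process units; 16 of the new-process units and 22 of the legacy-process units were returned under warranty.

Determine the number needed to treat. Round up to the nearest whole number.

risk, new-process units = 16/804 = 0.019900
risk, legacy-process units = 22/692 = 0.031792
absolute risk difference = 0.011891
1 / 0.011891 = 84.097 → round up → 85

85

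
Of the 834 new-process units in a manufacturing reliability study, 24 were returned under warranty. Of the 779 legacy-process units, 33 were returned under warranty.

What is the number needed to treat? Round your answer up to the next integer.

risk, new-process units = 24/834 = 0.028777
risk, legacy-process units = 33/779 = 0.042362
absolute risk difference = 0.013585
1 / 0.013585 = 73.611 → round up → 74

NNT: 74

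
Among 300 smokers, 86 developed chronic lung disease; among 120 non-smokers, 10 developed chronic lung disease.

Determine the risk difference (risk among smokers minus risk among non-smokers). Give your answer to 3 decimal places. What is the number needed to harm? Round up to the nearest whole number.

risk, smokers = 86/300 = 0.2867
risk, non-smokers = 10/120 = 0.0833
risk difference = 0.2867 − 0.0833 = 0.203
absolute risk difference = 0.203333
1 / 0.203333 = 4.918 → round up → 5

RD = 0.203; NNH = 5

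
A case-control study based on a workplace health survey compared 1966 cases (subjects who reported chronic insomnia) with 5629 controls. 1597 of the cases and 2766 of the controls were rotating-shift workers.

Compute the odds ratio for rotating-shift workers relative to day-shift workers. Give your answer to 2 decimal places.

OR = (1597 × 2863) / (2766 × 369) = 4572211/1020654 ≈ 4.48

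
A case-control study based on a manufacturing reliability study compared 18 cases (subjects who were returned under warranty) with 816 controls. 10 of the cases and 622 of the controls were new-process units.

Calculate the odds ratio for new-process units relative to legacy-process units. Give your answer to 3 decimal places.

OR = (10 × 194) / (622 × 8) = 1940/4976 ≈ 0.390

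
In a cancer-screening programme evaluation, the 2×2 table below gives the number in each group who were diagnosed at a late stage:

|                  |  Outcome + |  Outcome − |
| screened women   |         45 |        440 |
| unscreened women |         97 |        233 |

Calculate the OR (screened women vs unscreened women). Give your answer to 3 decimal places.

OR = 0.246

odds, screened women = 45/440 = 0.1023
odds, unscreened women = 97/233 = 0.4163
OR = 0.1023 / 0.4163 = 0.246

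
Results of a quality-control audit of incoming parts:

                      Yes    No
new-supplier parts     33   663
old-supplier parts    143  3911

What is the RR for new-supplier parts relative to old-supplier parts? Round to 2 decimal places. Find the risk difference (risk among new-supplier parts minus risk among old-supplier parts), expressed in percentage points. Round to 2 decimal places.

risk, new-supplier parts = 33/696 = 0.04741
risk, old-supplier parts = 143/4054 = 0.03527
RR = 0.04741 / 0.03527 = 1.34
risk difference = 0.04741 − 0.03527 = 0.01214 → 1.21 percentage points

RR = 1.34; RD = 1.21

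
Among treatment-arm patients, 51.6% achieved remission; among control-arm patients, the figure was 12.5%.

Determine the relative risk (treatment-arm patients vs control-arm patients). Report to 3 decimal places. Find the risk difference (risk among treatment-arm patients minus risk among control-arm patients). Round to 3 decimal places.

RR = 0.5160 / 0.1250 = 4.128
risk difference = 0.5160 − 0.1250 = 0.391

RR = 4.128; RD = 0.391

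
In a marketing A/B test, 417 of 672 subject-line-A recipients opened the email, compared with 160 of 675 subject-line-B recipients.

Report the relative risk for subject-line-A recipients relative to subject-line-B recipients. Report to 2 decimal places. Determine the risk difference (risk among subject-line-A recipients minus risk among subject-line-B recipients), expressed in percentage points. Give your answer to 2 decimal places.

RR = 2.62; RD = 38.35

risk, subject-line-A recipients = 417/672 = 0.6205
risk, subject-line-B recipients = 160/675 = 0.2370
RR = 0.6205 / 0.2370 = 2.62
risk difference = 0.6205 − 0.2370 = 0.3835 → 38.35 percentage points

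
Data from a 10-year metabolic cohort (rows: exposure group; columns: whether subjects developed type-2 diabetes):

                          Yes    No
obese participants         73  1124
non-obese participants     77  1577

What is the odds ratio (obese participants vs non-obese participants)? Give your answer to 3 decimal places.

OR: 1.330

odds, obese participants = 73/1124 = 0.06495
odds, non-obese participants = 77/1577 = 0.04883
OR = 0.06495 / 0.04883 = 1.330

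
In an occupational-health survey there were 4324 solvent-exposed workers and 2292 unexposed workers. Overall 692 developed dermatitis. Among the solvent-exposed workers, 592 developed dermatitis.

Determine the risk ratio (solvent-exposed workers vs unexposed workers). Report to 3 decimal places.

solvent-exposed workers without the outcome: 4324 − 592 = 3732
unexposed workers with the outcome: 692 − 592 = 100
unexposed workers without the outcome: 2292 − 100 = 2192
risk, solvent-exposed workers = 592/4324 = 0.13691
risk, unexposed workers = 100/2292 = 0.04363
RR = 0.13691 / 0.04363 = 3.138

RR ≈ 3.138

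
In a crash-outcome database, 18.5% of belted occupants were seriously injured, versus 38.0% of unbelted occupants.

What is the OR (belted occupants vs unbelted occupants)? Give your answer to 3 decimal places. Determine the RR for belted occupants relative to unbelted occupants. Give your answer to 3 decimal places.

odds, belted occupants = 0.1850/0.8150 = 0.2270
odds, unbelted occupants = 0.3800/0.6200 = 0.6129
OR = 0.2270 / 0.6129 = 0.370
RR = 0.1850 / 0.3800 = 0.487

OR = 0.370; RR = 0.487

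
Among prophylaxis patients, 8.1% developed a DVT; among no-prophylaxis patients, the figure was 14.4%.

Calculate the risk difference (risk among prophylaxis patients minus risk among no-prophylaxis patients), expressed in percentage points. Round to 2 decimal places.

-6.30

risk difference = 0.0810 − 0.1440 = -0.0630 → -6.30 percentage points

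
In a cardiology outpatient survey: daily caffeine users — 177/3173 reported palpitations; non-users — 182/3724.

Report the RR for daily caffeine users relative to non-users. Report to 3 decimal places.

risk, daily caffeine users = 177/3173 = 0.05578
risk, non-users = 182/3724 = 0.04887
RR = 0.05578 / 0.04887 = 1.141

RR ≈ 1.141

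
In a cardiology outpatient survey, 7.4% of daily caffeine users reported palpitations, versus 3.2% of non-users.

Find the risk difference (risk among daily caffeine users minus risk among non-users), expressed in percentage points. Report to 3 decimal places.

risk difference = 0.07400 − 0.03200 = 0.04200 → 4.200 percentage points

4.200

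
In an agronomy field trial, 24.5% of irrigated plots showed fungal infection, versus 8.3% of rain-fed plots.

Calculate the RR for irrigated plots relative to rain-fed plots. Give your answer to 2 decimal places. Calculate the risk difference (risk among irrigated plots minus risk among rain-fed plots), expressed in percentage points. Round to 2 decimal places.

RR = 0.2450 / 0.0830 = 2.95
risk difference = 0.2450 − 0.0830 = 0.1620 → 16.20 percentage points

RR = 2.95; RD = 16.20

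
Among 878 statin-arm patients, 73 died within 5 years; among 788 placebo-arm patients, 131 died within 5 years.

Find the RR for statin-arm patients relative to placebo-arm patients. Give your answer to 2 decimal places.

risk, statin-arm patients = 73/878 = 0.0831
risk, placebo-arm patients = 131/788 = 0.1662
RR = 0.0831 / 0.1662 = 0.50

0.50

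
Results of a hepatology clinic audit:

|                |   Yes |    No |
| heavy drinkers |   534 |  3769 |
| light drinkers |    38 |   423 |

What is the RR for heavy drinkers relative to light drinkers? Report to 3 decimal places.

risk, heavy drinkers = 534/4303 = 0.1241
risk, light drinkers = 38/461 = 0.0824
RR = 0.1241 / 0.0824 = 1.506

1.506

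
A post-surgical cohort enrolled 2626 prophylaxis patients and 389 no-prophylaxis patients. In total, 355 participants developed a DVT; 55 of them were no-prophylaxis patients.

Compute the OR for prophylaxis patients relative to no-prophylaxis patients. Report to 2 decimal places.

OR = 0.78

prophylaxis patients with the outcome: 355 − 55 = 300
prophylaxis patients without the outcome: 2626 − 300 = 2326
no-prophylaxis patients without the outcome: 389 − 55 = 334
OR = (300 × 334) / (2326 × 55) = 100200/127930 ≈ 0.78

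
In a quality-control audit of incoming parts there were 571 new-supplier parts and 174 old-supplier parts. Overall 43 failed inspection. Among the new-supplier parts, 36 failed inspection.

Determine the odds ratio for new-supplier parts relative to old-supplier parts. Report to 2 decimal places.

new-supplier parts without the outcome: 571 − 36 = 535
old-supplier parts with the outcome: 43 − 36 = 7
old-supplier parts without the outcome: 174 − 7 = 167
odds, new-supplier parts = 36/535 = 0.06729
odds, old-supplier parts = 7/167 = 0.04192
OR = 0.06729 / 0.04192 = 1.61

1.61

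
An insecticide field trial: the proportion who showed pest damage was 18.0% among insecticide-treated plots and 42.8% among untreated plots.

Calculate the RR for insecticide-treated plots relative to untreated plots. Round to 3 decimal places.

RR = 0.1800 / 0.4280 = 0.421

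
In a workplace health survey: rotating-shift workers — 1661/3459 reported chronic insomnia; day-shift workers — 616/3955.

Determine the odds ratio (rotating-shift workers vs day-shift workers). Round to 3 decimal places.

odds, rotating-shift workers = 1661/1798 = 0.9238
odds, day-shift workers = 616/3339 = 0.1845
OR = 0.9238 / 0.1845 = 5.007

5.007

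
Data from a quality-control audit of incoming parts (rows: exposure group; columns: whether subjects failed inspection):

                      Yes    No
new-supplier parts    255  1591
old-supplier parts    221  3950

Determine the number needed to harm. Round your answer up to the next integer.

NNH: 12

risk, new-supplier parts = 255/1846 = 0.138137
risk, old-supplier parts = 221/4171 = 0.052985
absolute risk difference = 0.085152
1 / 0.085152 = 11.744 → round up → 12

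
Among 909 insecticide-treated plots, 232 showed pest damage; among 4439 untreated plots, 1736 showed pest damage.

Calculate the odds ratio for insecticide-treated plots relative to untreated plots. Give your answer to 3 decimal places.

OR = (232 × 2703) / (677 × 1736) = 627096/1175272 ≈ 0.534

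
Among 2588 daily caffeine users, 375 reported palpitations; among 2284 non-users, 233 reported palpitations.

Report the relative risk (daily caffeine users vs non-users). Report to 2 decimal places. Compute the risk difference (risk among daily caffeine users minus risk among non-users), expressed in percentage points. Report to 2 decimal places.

risk, daily caffeine users = 375/2588 = 0.1449
risk, non-users = 233/2284 = 0.1020
RR = 0.1449 / 0.1020 = 1.42
risk difference = 0.1449 − 0.1020 = 0.0429 → 4.29 percentage points

RR = 1.42; RD = 4.29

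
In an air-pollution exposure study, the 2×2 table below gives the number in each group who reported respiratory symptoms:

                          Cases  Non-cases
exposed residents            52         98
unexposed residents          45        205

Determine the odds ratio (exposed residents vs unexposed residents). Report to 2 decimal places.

odds, exposed residents = 52/98 = 0.5306
odds, unexposed residents = 45/205 = 0.2195
OR = 0.5306 / 0.2195 = 2.42

2.42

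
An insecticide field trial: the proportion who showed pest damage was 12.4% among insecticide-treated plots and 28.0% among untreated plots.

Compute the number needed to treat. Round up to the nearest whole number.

absolute risk difference = 0.156000
1 / 0.156000 = 6.410 → round up → 7

NNT = 7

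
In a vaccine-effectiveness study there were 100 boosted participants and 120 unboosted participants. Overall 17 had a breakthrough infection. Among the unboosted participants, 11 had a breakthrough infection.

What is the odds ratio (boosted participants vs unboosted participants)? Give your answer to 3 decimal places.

0.632

boosted participants with the outcome: 17 − 11 = 6
boosted participants without the outcome: 100 − 6 = 94
unboosted participants without the outcome: 120 − 11 = 109
OR = (6 × 109) / (94 × 11) = 654/1034 ≈ 0.632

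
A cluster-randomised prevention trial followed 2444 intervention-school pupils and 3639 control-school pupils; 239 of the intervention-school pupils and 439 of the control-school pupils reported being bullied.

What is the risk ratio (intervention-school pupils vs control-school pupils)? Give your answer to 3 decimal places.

0.811

risk, intervention-school pupils = 239/2444 = 0.0978
risk, control-school pupils = 439/3639 = 0.1206
RR = 0.0978 / 0.1206 = 0.811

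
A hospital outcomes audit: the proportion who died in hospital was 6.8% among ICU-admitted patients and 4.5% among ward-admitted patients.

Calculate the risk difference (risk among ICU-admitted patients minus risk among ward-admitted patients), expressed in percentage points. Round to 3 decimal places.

RD ≈ 2.300

risk difference = 0.06800 − 0.04500 = 0.02300 → 2.300 percentage points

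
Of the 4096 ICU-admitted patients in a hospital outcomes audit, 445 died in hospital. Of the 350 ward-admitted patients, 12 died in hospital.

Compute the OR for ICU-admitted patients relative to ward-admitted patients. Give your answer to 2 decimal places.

OR = (445 × 338) / (3651 × 12) = 150410/43812 ≈ 3.43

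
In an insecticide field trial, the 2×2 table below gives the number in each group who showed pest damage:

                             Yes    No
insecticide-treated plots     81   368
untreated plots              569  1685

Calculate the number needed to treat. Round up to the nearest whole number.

14

risk, insecticide-treated plots = 81/449 = 0.180401
risk, untreated plots = 569/2254 = 0.252440
absolute risk difference = 0.072039
1 / 0.072039 = 13.881 → round up → 14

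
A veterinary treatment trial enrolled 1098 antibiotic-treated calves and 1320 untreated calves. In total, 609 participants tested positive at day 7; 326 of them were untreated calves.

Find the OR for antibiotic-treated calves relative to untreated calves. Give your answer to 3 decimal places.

antibiotic-treated calves with the outcome: 609 − 326 = 283
antibiotic-treated calves without the outcome: 1098 − 283 = 815
untreated calves without the outcome: 1320 − 326 = 994
OR = (283 × 994) / (815 × 326) = 281302/265690 ≈ 1.059

OR: 1.059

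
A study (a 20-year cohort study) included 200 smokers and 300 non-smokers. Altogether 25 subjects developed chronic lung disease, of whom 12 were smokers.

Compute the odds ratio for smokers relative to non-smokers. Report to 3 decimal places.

OR: 1.409

smokers without the outcome: 200 − 12 = 188
non-smokers with the outcome: 25 − 12 = 13
non-smokers without the outcome: 300 − 13 = 287
OR = (12 × 287) / (188 × 13) = 3444/2444 ≈ 1.409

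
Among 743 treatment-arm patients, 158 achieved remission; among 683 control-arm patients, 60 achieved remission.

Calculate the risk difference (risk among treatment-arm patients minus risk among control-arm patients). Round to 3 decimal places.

RD = 0.125

risk, treatment-arm patients = 158/743 = 0.2127
risk, control-arm patients = 60/683 = 0.0878
risk difference = 0.2127 − 0.0878 = 0.125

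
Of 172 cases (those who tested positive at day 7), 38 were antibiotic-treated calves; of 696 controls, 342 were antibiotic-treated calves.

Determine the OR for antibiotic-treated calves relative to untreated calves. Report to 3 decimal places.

OR = (38 × 354) / (342 × 134) = 13452/45828 ≈ 0.294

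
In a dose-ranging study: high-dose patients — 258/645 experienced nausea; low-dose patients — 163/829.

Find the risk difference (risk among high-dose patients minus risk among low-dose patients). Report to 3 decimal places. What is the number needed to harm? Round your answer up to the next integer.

RD = 0.203; NNH = 5

risk, high-dose patients = 258/645 = 0.4000
risk, low-dose patients = 163/829 = 0.1966
risk difference = 0.4000 − 0.1966 = 0.203
absolute risk difference = 0.203378
1 / 0.203378 = 4.917 → round up → 5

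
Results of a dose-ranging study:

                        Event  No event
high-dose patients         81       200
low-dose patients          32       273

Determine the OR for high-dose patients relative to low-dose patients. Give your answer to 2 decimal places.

odds, high-dose patients = 81/200 = 0.4050
odds, low-dose patients = 32/273 = 0.1172
OR = 0.4050 / 0.1172 = 3.46

OR: 3.46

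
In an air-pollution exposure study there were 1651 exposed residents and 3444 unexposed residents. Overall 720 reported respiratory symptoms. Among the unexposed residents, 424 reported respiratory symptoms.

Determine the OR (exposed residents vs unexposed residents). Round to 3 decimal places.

1.556

exposed residents with the outcome: 720 − 424 = 296
exposed residents without the outcome: 1651 − 296 = 1355
unexposed residents without the outcome: 3444 − 424 = 3020
odds, exposed residents = 296/1355 = 0.2185
odds, unexposed residents = 424/3020 = 0.1404
OR = 0.2185 / 0.1404 = 1.556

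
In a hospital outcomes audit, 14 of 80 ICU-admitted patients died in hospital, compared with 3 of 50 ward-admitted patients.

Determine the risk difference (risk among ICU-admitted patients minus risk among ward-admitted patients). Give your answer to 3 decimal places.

RD ≈ 0.115

risk, ICU-admitted patients = 14/80 = 0.1750
risk, ward-admitted patients = 3/50 = 0.0600
risk difference = 0.1750 − 0.0600 = 0.115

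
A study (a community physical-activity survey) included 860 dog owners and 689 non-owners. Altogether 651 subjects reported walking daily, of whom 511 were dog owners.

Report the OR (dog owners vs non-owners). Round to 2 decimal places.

OR ≈ 5.74

dog owners without the outcome: 860 − 511 = 349
non-owners with the outcome: 651 − 511 = 140
non-owners without the outcome: 689 − 140 = 549
odds, dog owners = 511/349 = 1.4642
odds, non-owners = 140/549 = 0.2550
OR = 1.4642 / 0.2550 = 5.74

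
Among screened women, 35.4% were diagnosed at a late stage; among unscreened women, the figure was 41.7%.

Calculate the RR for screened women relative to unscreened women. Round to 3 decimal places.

RR = 0.3540 / 0.4170 = 0.849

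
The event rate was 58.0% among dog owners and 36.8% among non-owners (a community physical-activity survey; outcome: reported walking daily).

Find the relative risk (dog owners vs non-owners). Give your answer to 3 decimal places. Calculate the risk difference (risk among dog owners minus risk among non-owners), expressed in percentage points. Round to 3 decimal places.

RR = 1.576; RD = 21.200

RR = 0.5800 / 0.3680 = 1.576
risk difference = 0.5800 − 0.3680 = 0.2120 → 21.200 percentage points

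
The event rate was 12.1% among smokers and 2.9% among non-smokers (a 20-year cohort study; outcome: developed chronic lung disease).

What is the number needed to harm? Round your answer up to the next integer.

11

absolute risk difference = 0.092000
1 / 0.092000 = 10.870 → round up → 11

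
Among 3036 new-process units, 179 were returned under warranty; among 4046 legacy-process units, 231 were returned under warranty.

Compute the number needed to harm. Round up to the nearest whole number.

536

risk, new-process units = 179/3036 = 0.058959
risk, legacy-process units = 231/4046 = 0.057093
absolute risk difference = 0.001866
1 / 0.001866 = 535.906 → round up → 536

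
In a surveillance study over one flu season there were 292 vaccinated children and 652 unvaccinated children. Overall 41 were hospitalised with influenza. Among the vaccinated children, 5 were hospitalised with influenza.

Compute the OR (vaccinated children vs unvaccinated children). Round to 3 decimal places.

OR: 0.298

vaccinated children without the outcome: 292 − 5 = 287
unvaccinated children with the outcome: 41 − 5 = 36
unvaccinated children without the outcome: 652 − 36 = 616
OR = (5 × 616) / (287 × 36) = 3080/10332 ≈ 0.298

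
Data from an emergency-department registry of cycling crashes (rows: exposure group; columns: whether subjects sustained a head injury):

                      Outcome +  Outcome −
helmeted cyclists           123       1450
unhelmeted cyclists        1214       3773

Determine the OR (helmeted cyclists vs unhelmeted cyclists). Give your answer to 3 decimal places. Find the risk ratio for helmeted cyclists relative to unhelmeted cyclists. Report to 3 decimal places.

OR = (123 × 3773) / (1450 × 1214) = 464079/1760300 ≈ 0.264
risk, helmeted cyclists = 123/1573 = 0.0782
risk, unhelmeted cyclists = 1214/4987 = 0.2434
RR = 0.0782 / 0.2434 = 0.321

OR = 0.264; RR = 0.321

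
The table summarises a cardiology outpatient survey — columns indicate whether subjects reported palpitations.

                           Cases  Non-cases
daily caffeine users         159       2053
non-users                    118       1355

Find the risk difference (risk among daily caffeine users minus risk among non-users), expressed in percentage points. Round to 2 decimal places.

RD = -0.82

risk, daily caffeine users = 159/2212 = 0.0719
risk, non-users = 118/1473 = 0.0801
risk difference = 0.0719 − 0.0801 = -0.0082 → -0.82 percentage points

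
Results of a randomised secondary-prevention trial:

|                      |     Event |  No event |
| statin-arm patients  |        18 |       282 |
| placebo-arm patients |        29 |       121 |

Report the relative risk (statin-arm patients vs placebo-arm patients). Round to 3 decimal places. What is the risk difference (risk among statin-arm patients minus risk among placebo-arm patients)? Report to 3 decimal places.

risk, statin-arm patients = 18/300 = 0.0600
risk, placebo-arm patients = 29/150 = 0.1933
RR = 0.0600 / 0.1933 = 0.310
risk difference = 0.0600 − 0.1933 = -0.133

RR = 0.310; RD = -0.133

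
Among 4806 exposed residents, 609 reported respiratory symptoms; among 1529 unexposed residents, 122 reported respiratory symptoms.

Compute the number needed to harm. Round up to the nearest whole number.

22

risk, exposed residents = 609/4806 = 0.126717
risk, unexposed residents = 122/1529 = 0.079791
absolute risk difference = 0.046926
1 / 0.046926 = 21.310 → round up → 22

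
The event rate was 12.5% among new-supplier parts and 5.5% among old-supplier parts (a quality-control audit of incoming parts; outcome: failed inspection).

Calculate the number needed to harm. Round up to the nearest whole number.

NNH: 15

absolute risk difference = 0.070000
1 / 0.070000 = 14.286 → round up → 15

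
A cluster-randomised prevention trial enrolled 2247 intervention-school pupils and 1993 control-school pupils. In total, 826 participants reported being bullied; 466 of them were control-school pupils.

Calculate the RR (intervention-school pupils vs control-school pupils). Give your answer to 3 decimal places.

0.685

intervention-school pupils with the outcome: 826 − 466 = 360
intervention-school pupils without the outcome: 2247 − 360 = 1887
control-school pupils without the outcome: 1993 − 466 = 1527
risk, intervention-school pupils = 360/2247 = 0.1602
risk, control-school pupils = 466/1993 = 0.2338
RR = 0.1602 / 0.2338 = 0.685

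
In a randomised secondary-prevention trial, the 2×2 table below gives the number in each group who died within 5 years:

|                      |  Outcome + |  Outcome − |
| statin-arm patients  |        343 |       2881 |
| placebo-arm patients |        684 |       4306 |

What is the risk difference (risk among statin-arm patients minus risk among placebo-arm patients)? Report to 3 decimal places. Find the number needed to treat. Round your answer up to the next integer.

risk, statin-arm patients = 343/3224 = 0.1064
risk, placebo-arm patients = 684/4990 = 0.1371
risk difference = 0.1064 − 0.1371 = -0.031
absolute risk difference = 0.030685
1 / 0.030685 = 32.589 → round up → 33

RD = -0.031; NNT = 33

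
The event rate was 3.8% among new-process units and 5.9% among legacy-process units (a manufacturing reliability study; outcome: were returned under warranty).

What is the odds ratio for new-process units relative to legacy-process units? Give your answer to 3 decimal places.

OR: 0.630

odds, new-process units = 0.03800/0.96200 = 0.03950
odds, legacy-process units = 0.05900/0.94100 = 0.06270
OR = 0.03950 / 0.06270 = 0.630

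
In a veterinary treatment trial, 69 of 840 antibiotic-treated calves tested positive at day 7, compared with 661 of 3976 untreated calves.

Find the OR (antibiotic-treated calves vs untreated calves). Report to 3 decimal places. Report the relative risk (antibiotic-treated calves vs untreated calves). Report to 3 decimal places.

OR = 0.449; RR = 0.494

odds, antibiotic-treated calves = 69/771 = 0.0895
odds, untreated calves = 661/3315 = 0.1994
OR = 0.0895 / 0.1994 = 0.449
risk, antibiotic-treated calves = 69/840 = 0.0821
risk, untreated calves = 661/3976 = 0.1662
RR = 0.0821 / 0.1662 = 0.494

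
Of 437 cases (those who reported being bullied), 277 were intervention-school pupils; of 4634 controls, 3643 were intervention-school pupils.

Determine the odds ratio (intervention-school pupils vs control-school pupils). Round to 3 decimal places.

OR ≈ 0.471

odds, intervention-school pupils = 277/3643 = 0.0760
odds, control-school pupils = 160/991 = 0.1615
OR = 0.0760 / 0.1615 = 0.471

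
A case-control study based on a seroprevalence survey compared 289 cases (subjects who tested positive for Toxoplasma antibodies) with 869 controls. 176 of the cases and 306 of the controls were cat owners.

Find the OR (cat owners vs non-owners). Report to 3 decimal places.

2.866

odds, cat owners = 176/306 = 0.5752
odds, non-owners = 113/563 = 0.2007
OR = 0.5752 / 0.2007 = 2.866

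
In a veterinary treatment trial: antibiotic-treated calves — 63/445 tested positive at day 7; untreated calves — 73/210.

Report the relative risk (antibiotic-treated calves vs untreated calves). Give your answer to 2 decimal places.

risk, antibiotic-treated calves = 63/445 = 0.1416
risk, untreated calves = 73/210 = 0.3476
RR = 0.1416 / 0.3476 = 0.41

RR ≈ 0.41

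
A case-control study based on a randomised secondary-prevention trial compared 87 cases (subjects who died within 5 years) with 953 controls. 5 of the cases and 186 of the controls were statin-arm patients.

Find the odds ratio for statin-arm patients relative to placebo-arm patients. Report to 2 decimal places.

OR = (5 × 767) / (186 × 82) = 3835/15252 ≈ 0.25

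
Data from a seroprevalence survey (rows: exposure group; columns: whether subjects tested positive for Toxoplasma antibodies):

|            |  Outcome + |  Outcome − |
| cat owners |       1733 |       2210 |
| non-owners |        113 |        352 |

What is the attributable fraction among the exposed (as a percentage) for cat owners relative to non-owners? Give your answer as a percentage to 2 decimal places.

risk, cat owners = 1733/3943 = 0.4395
risk, non-owners = 113/465 = 0.2430
AR% = (0.4395 − 0.2430) / 0.4395 = 0.4471 → 44.71%

AR% ≈ 44.71%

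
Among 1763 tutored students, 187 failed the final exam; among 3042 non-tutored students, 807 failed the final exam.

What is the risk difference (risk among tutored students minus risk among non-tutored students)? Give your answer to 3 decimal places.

risk, tutored students = 187/1763 = 0.1061
risk, non-tutored students = 807/3042 = 0.2653
risk difference = 0.1061 − 0.2653 = -0.159

RD ≈ -0.159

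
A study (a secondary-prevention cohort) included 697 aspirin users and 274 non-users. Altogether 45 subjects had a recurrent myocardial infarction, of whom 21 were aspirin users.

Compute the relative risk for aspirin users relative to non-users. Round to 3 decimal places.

aspirin users without the outcome: 697 − 21 = 676
non-users with the outcome: 45 − 21 = 24
non-users without the outcome: 274 − 24 = 250
risk, aspirin users = 21/697 = 0.03013
risk, non-users = 24/274 = 0.08759
RR = 0.03013 / 0.08759 = 0.344

RR ≈ 0.344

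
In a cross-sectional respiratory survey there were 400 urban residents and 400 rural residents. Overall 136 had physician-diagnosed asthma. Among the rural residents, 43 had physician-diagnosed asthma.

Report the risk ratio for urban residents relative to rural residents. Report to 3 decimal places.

RR ≈ 2.163

urban residents with the outcome: 136 − 43 = 93
urban residents without the outcome: 400 − 93 = 307
rural residents without the outcome: 400 − 43 = 357
risk, urban residents = 93/400 = 0.2325
risk, rural residents = 43/400 = 0.1075
RR = 0.2325 / 0.1075 = 2.163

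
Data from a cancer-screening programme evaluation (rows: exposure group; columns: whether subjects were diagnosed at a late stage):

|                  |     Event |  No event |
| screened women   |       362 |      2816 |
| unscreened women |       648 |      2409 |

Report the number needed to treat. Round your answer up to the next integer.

risk, screened women = 362/3178 = 0.113908
risk, unscreened women = 648/3057 = 0.211973
absolute risk difference = 0.098064
1 / 0.098064 = 10.197 → round up → 11

NNT ≈ 11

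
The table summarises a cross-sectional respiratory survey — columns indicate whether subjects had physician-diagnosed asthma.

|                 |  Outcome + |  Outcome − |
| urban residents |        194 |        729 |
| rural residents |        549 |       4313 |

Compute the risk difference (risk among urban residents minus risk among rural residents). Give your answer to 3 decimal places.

RD ≈ 0.097

risk, urban residents = 194/923 = 0.2102
risk, rural residents = 549/4862 = 0.1129
risk difference = 0.2102 − 0.1129 = 0.097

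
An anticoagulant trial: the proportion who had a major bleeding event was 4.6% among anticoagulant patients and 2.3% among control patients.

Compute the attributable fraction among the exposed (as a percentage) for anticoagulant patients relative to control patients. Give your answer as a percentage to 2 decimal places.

AR% = (0.04600 − 0.02300) / 0.04600 = 0.5000 → 50.00%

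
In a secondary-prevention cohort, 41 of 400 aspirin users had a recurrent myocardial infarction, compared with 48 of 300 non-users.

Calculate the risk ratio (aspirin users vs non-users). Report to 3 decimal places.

RR = 0.641

risk, aspirin users = 41/400 = 0.1025
risk, non-users = 48/300 = 0.1600
RR = 0.1025 / 0.1600 = 0.641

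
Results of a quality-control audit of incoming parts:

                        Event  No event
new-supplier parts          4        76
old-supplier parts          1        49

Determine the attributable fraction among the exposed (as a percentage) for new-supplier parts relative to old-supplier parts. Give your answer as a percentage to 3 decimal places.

AR%: 60.000%

risk, new-supplier parts = 4/80 = 0.05000
risk, old-supplier parts = 1/50 = 0.02000
AR% = (0.05000 − 0.02000) / 0.05000 = 0.6000 → 60.000%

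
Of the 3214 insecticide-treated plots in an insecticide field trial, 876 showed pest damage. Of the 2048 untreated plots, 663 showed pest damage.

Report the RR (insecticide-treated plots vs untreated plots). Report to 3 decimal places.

risk, insecticide-treated plots = 876/3214 = 0.2726
risk, untreated plots = 663/2048 = 0.3237
RR = 0.2726 / 0.3237 = 0.842

RR: 0.842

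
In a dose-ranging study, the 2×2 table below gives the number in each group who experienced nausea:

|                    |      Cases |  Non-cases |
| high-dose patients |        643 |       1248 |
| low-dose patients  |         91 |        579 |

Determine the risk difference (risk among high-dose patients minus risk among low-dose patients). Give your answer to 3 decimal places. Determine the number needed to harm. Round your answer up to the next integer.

risk, high-dose patients = 643/1891 = 0.3400
risk, low-dose patients = 91/670 = 0.1358
risk difference = 0.3400 − 0.1358 = 0.204
absolute risk difference = 0.204211
1 / 0.204211 = 4.897 → round up → 5

RD = 0.204; NNH = 5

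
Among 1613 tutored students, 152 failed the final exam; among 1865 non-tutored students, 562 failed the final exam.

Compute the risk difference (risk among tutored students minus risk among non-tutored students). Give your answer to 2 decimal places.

risk, tutored students = 152/1613 = 0.0942
risk, non-tutored students = 562/1865 = 0.3013
risk difference = 0.0942 − 0.3013 = -0.21

-0.21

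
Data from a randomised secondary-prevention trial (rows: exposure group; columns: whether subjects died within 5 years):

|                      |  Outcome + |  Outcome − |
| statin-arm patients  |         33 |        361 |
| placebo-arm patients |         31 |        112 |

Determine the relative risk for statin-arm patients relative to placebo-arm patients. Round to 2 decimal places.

RR ≈ 0.39

risk, statin-arm patients = 33/394 = 0.0838
risk, placebo-arm patients = 31/143 = 0.2168
RR = 0.0838 / 0.2168 = 0.39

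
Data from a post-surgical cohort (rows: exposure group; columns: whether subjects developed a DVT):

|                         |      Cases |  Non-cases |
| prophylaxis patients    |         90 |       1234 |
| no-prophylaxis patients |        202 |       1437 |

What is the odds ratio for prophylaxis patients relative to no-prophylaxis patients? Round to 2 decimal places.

OR = (90 × 1437) / (1234 × 202) = 129330/249268 ≈ 0.52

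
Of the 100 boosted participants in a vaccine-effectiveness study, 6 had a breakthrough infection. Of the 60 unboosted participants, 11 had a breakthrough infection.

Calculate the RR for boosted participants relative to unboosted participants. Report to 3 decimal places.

risk, boosted participants = 6/100 = 0.0600
risk, unboosted participants = 11/60 = 0.1833
RR = 0.0600 / 0.1833 = 0.327

RR: 0.327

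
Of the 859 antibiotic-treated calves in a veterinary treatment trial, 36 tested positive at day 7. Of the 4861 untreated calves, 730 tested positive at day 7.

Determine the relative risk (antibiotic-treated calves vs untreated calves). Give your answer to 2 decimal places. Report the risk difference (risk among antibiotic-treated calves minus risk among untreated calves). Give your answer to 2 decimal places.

risk, antibiotic-treated calves = 36/859 = 0.04191
risk, untreated calves = 730/4861 = 0.15017
RR = 0.04191 / 0.15017 = 0.28
risk difference = 0.04191 − 0.15017 = -0.11

RR = 0.28; RD = -0.11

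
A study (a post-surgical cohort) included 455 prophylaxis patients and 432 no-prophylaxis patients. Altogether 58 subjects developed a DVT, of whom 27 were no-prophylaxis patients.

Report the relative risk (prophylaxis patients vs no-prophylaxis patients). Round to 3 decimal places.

1.090

prophylaxis patients with the outcome: 58 − 27 = 31
prophylaxis patients without the outcome: 455 − 31 = 424
no-prophylaxis patients without the outcome: 432 − 27 = 405
risk, prophylaxis patients = 31/455 = 0.0681
risk, no-prophylaxis patients = 27/432 = 0.0625
RR = 0.0681 / 0.0625 = 1.090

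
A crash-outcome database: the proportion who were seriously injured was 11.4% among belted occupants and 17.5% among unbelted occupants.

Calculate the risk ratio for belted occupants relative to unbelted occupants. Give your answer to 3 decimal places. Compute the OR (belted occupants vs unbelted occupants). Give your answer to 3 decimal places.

RR = 0.1140 / 0.1750 = 0.651
odds, belted occupants = 0.1140/0.8860 = 0.1287
odds, unbelted occupants = 0.1750/0.8250 = 0.2121
OR = 0.1287 / 0.2121 = 0.607

RR = 0.651; OR = 0.607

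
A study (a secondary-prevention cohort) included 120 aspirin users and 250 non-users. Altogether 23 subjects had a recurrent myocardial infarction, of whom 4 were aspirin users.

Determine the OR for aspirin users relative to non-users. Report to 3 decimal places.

OR = 0.419

aspirin users without the outcome: 120 − 4 = 116
non-users with the outcome: 23 − 4 = 19
non-users without the outcome: 250 − 19 = 231
OR = (4 × 231) / (116 × 19) = 924/2204 ≈ 0.419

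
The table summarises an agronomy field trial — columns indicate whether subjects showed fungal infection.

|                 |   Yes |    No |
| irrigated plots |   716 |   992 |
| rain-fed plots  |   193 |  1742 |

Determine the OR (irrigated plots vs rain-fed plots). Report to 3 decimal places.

OR = (716 × 1742) / (992 × 193) = 1247272/191456 ≈ 6.515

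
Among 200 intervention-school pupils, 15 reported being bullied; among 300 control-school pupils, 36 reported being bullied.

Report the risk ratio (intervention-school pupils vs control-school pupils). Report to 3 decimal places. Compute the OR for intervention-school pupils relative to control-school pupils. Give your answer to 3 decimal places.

risk, intervention-school pupils = 15/200 = 0.0750
risk, control-school pupils = 36/300 = 0.1200
RR = 0.0750 / 0.1200 = 0.625
odds, intervention-school pupils = 15/185 = 0.0811
odds, control-school pupils = 36/264 = 0.1364
OR = 0.0811 / 0.1364 = 0.595

RR = 0.625; OR = 0.595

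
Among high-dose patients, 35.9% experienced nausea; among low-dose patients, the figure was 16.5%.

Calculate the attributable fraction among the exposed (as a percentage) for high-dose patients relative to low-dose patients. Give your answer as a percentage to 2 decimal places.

AR% = (0.3590 − 0.1650) / 0.3590 = 0.5404 → 54.04%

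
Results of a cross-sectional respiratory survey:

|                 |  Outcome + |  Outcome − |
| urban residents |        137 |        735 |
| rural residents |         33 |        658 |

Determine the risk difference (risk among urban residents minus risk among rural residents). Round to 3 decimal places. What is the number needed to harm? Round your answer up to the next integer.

RD = 0.109; NNH = 10

risk, urban residents = 137/872 = 0.15711
risk, rural residents = 33/691 = 0.04776
risk difference = 0.15711 − 0.04776 = 0.109
absolute risk difference = 0.109353
1 / 0.109353 = 9.145 → round up → 10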